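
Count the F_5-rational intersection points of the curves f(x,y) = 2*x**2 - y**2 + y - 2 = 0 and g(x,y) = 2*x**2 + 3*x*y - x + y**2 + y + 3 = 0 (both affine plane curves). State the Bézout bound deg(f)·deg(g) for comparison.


Common zeros: {(4, 1)}; count = 1; Bézout bound = 4.

deg(f) = 2, deg(g) = 2, so Bézout bound = 4.
Scan x ∈ F_5. For each x, list the y ∈ F_5 with f(x, y) ≡ 0 and those with g(x, y) ≡ 0 (mod 5); the common zeros in that column are the intersection.
  x = 0: f ≡ 0 at y ∈ ∅; g ≡ 0 at y ∈ {1, 3}; common: ∅.
  x = 1: f ≡ 0 at y ∈ {0, 1}; g ≡ 0 at y ∈ {3}; common: ∅.
  x = 2: f ≡ 0 at y ∈ {3}; g ≡ 0 at y ∈ ∅; common: ∅.
  x = 3: f ≡ 0 at y ∈ {3}; g ≡ 0 at y ∈ ∅; common: ∅.
  x = 4: f ≡ 0 at y ∈ {0, 1}; g ≡ 0 at y ∈ {1}; common: {1}.
Collecting: common zeros = {(4, 1)}, so the count is 1.
Comparison with the Bézout bound: 1 ≤ 4 = deg(f)·deg(g), as expected for curves with no common component (the affine F_5-count falls short of the bound because intersections may lie at infinity, over extension fields, or carry multiplicity).


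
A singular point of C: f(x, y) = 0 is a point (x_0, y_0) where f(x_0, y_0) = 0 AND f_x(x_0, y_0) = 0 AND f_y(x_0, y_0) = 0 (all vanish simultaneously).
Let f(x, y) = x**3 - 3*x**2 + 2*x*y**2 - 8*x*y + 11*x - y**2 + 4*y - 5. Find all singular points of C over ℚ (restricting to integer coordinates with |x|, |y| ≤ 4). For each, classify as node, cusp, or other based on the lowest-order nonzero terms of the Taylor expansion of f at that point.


Singular points: {(1, 2)}; classification: cusp.

Compute partial derivatives:
  f_x = 3*x**2 - 6*x + 2*y**2 - 8*y + 11.
  f_y = 4*x*y - 8*x - 2*y + 4.
Scan x_0 ∈ {−4, ..., 4}. For each x_0, f_y(x_0, y) is a polynomial in y; find its integer roots y ∈ {−4, ..., 4}, then test f_x and f at those candidates.
  x = -4: f_y(-4, y) = 36 - 18*y; vanishes at y ∈ {2}. (-4, 2): f_x = 75 ≠ 0.
  x = -3: f_y(-3, y) = 28 - 14*y; vanishes at y ∈ {2}. (-3, 2): f_x = 48 ≠ 0.
  x = -2: f_y(-2, y) = 20 - 10*y; vanishes at y ∈ {2}. (-2, 2): f_x = 27 ≠ 0.
  x = -1: f_y(-1, y) = 12 - 6*y; vanishes at y ∈ {2}. (-1, 2): f_x = 12 ≠ 0.
  x = 0: f_y(0, y) = 4 - 2*y; vanishes at y ∈ {2}. (0, 2): f_x = 3 ≠ 0.
  x = 1: f_y(1, y) = 2*y - 4; vanishes at y ∈ {2}. (1, 2): f_x = 0, f = 0 — SINGULAR.
  x = 2: f_y(2, y) = 6*y - 12; vanishes at y ∈ {2}. (2, 2): f_x = 3 ≠ 0.
  x = 3: f_y(3, y) = 10*y - 20; vanishes at y ∈ {2}. (3, 2): f_x = 12 ≠ 0.
  x = 4: f_y(4, y) = 14*y - 28; vanishes at y ∈ {2}. (4, 2): f_x = 27 ≠ 0.
Only singular point on the grid: (1, 2).
Classify: substitute x = 1 + u, y = 2 + v and expand: f = u**3 + 2*u*v**2 + v**2.
No constant or linear terms (consistent with a singular point). Quadratic part: v**2. Cubic part: u**3 + 2*u*v**2.
The quadratic part v**2 is a perfect square, so there is a single (double) tangent line v = 0, i.e. y = 2. Restricting the cubic part to that line (v = 0) leaves u**3 ≠ 0, so f is not divisible by v and the branch is v² ≈ -u**3 to lowest order — this is a cusp.
Classification: cusp.


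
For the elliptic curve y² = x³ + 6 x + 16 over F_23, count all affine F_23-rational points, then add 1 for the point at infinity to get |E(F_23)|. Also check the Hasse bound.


Affine points = {(0, 4), (0, 19), (1, 0), (2, 6), (2, 17), (4, 9), (4, 14), (8, 1), (8, 22), (10, 8), (10, 15), (15, 10), (15, 13), (22, 3), (22, 20)}; affine count = 15; |E(F_23)| = 16.

Discriminant check: Δ ∝ 4a³ + 27b² = 4·6³ + 27·16² = 4·216 + 27·256 ≡ 2 (mod 23). Nonzero ⇒ E is nonsingular.
For each x ∈ F_23, compute rhs = x³ + 6·x + 16 mod 23, then count y ∈ F_23 with y² ≡ rhs.
  x = 0: rhs = 16, matching y values: 4, 19 (2 points).
  x = 1: rhs = 0, matching y values: 0 (1 points).
  x = 2: rhs = 13, matching y values: 6, 17 (2 points).
  x = 3: rhs = 15, matching y values: none (0 points).
  x = 4: rhs = 12, matching y values: 9, 14 (2 points).
  x = 5: rhs = 10, matching y values: none (0 points).
  x = 6: rhs = 15, matching y values: none (0 points).
  x = 7: rhs = 10, matching y values: none (0 points).
  x = 8: rhs = 1, matching y values: 1, 22 (2 points).
  x = 9: rhs = 17, matching y values: none (0 points).
  x = 10: rhs = 18, matching y values: 8, 15 (2 points).
  x = 11: rhs = 10, matching y values: none (0 points).
  x = 12: rhs = 22, matching y values: none (0 points).
  x = 13: rhs = 14, matching y values: none (0 points).
  x = 14: rhs = 15, matching y values: none (0 points).
  x = 15: rhs = 8, matching y values: 10, 13 (2 points).
  x = 16: rhs = 22, matching y values: none (0 points).
  x = 17: rhs = 17, matching y values: none (0 points).
  x = 18: rhs = 22, matching y values: none (0 points).
  x = 19: rhs = 20, matching y values: none (0 points).
  x = 20: rhs = 17, matching y values: none (0 points).
  x = 21: rhs = 19, matching y values: none (0 points).
  x = 22: rhs = 9, matching y values: 3, 20 (2 points).
Total affine count: 15.
Full point count |E(F_23)| = 15 + 1 = 16.
Hasse bound: |16 − (23+1)| = |-8| = 8 ≤ 2√23 ≈ 9.5917 ✓.


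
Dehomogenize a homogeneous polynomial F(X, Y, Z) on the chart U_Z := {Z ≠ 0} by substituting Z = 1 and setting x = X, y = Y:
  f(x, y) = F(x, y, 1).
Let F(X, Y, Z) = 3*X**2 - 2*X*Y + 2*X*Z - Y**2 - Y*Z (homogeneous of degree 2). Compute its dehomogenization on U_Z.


f(x, y) = 3*x**2 - 2*x*y + 2*x - y**2 - y

On U_Z we set Z = 1. Each monomial c·X^i·Y^j·Z^k in F becomes c·x^i·y^j·1^k = c·x^i·y^j.
Substituting Z = 1: F(X, Y, 1) = 3*x**2 - 2*x*y + 2*x - y**2 - y.
Note: deg(f) ≤ deg(F) = 2; strict inequality happens when F is divisible by Z (lost terms).


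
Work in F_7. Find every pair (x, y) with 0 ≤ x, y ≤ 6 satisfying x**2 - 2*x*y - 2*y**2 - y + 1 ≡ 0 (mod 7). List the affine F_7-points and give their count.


Affine F_7-points: {(0, 4), (0, 6), (1, 4), (1, 5), (2, 3), (2, 5), (4, 3), (5, 6)}; count = 8.

For each of the 49 pairs (x, y) ∈ F_7², evaluate f(x, y) mod 7. Record the zeros.
  x = 0: [0↦1, 1↦5, 2↦5, 3↦1, 4↦0, 5↦2, 6↦0]  zeros at y ∈ {4, 6}
  x = 1: [0↦2, 1↦4, 2↦2, 3↦3, 4↦0, 5↦0, 6↦3]  zeros at y ∈ {4, 5}
  x = 2: [0↦5, 1↦5, 2↦1, 3↦0, 4↦2, 5↦0, 6↦1]  zeros at y ∈ {3, 5}
  x = 3: [0↦3, 1↦1, 2↦2, 3↦6, 4↦6, 5↦2, 6↦1]  zeros at y ∈ ∅
  x = 4: [0↦3, 1↦6, 2↦5, 3↦0, 4↦5, 5↦6, 6↦3]  zeros at y ∈ {3}
  x = 5: [0↦5, 1↦6, 2↦3, 3↦3, 4↦6, 5↦5, 6↦0]  zeros at y ∈ {6}
  x = 6: [0↦2, 1↦1, 2↦3, 3↦1, 4↦2, 5↦6, 6↦6]  zeros at y ∈ ∅
Collecting zeros: affine points = {(0, 4), (0, 6), (1, 4), (1, 5), (2, 3), (2, 5), (4, 3), (5, 6)}.
Total count |C(F_7)_aff| = 8.


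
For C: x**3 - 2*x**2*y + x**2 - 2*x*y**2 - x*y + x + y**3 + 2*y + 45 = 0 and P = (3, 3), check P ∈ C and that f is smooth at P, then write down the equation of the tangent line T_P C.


Tangent line at P: -23*x - 28*y + 153 = 0.

Step 1: f(3, 3) = 0, so P lies on C.
Step 2: partial derivatives
  f_x(x, y) = 3*x**2 - 4*x*y + 2*x - 2*y**2 - y + 1, f_y(x, y) = -2*x**2 - 4*x*y - x + 3*y**2 + 2.
  f_x(P) = -23, f_y(P) = -28 (gradient nonzero, so P is smooth).
Step 3: tangent line at P: -23·(x − 3) + -28·(y − 3) = 0.
Expanding: -23*x - 28*y + 153 = 0.


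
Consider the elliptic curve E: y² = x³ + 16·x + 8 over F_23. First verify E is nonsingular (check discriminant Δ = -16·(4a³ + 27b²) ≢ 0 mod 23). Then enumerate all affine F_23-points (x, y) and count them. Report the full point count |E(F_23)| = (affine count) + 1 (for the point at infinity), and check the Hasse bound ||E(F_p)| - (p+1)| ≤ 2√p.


Affine points = {(0, 10), (0, 13), (1, 5), (1, 18), (2, 5), (2, 18), (5, 11), (5, 12), (7, 7), (7, 16), (8, 2), (8, 21), (10, 8), (10, 15), (14, 3), (14, 20), (15, 9), (15, 14), (16, 6), (16, 17), (17, 8), (17, 15), (19, 8), (19, 15), (20, 5), (20, 18)}; affine count = 26; |E(F_23)| = 27.

Discriminant check: Δ ∝ 4a³ + 27b² = 4·16³ + 27·8² = 4·4096 + 27·64 ≡ 11 (mod 23). Nonzero ⇒ E is nonsingular.
For each x ∈ F_23, compute rhs = x³ + 16·x + 8 mod 23, then count y ∈ F_23 with y² ≡ rhs.
  x = 0: rhs = 8, matching y values: 10, 13 (2 points).
  x = 1: rhs = 2, matching y values: 5, 18 (2 points).
  x = 2: rhs = 2, matching y values: 5, 18 (2 points).
  x = 3: rhs = 14, matching y values: none (0 points).
  x = 4: rhs = 21, matching y values: none (0 points).
  x = 5: rhs = 6, matching y values: 11, 12 (2 points).
  x = 6: rhs = 21, matching y values: none (0 points).
  x = 7: rhs = 3, matching y values: 7, 16 (2 points).
  x = 8: rhs = 4, matching y values: 2, 21 (2 points).
  x = 9: rhs = 7, matching y values: none (0 points).
  x = 10: rhs = 18, matching y values: 8, 15 (2 points).
  x = 11: rhs = 20, matching y values: none (0 points).
  x = 12: rhs = 19, matching y values: none (0 points).
  x = 13: rhs = 21, matching y values: none (0 points).
  x = 14: rhs = 9, matching y values: 3, 20 (2 points).
  x = 15: rhs = 12, matching y values: 9, 14 (2 points).
  x = 16: rhs = 13, matching y values: 6, 17 (2 points).
  x = 17: rhs = 18, matching y values: 8, 15 (2 points).
  x = 18: rhs = 10, matching y values: none (0 points).
  x = 19: rhs = 18, matching y values: 8, 15 (2 points).
  x = 20: rhs = 2, matching y values: 5, 18 (2 points).
  x = 21: rhs = 14, matching y values: none (0 points).
  x = 22: rhs = 14, matching y values: none (0 points).
Total affine count: 26.
Full point count |E(F_23)| = 26 + 1 = 27.
Hasse bound: |27 − (23+1)| = |3| = 3 ≤ 2√23 ≈ 9.5917 ✓.


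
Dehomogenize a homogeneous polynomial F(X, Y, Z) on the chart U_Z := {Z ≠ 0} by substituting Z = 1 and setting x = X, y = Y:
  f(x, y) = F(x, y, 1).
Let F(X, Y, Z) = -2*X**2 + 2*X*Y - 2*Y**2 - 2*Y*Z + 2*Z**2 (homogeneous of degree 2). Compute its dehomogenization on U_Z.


f(x, y) = -2*x**2 + 2*x*y - 2*y**2 - 2*y + 2

On U_Z we set Z = 1. Each monomial c·X^i·Y^j·Z^k in F becomes c·x^i·y^j·1^k = c·x^i·y^j.
Substituting Z = 1: F(X, Y, 1) = -2*x**2 + 2*x*y - 2*y**2 - 2*y + 2.
Note: deg(f) ≤ deg(F) = 2; strict inequality happens when F is divisible by Z (lost terms).


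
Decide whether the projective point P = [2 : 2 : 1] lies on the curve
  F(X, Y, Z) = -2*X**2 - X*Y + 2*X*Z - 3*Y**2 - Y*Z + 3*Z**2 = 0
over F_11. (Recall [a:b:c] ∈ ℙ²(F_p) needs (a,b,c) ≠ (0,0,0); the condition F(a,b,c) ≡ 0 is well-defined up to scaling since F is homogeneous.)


F(2,2,1) ≡ 3 (mod 11); P is NOT on the curve.

Evaluate F(2, 2, 1) term-by-term (mod 11).
  -2*X**2 ↦ -2·4·1·1 = -8
  -X*Y ↦ -1·2·2·1 = -4
  2*X*Z ↦ 2·2·1·1 = 4
  -3*Y**2 ↦ -3·1·4·1 = -12
  -Y*Z ↦ -1·1·2·1 = -2
  3*Z**2 ↦ 3·1·1·1 = 3
Sum: F(2, 2, 1) = (-8) + (-4) + (4) + (-12) + (-2) + (3) = -19.
Reducing mod 11: -19 ≡ 3 (mod 11).
Since F(a, b, c) ≡ 3 ≠ 0 (mod 11), P does NOT lie on the curve.


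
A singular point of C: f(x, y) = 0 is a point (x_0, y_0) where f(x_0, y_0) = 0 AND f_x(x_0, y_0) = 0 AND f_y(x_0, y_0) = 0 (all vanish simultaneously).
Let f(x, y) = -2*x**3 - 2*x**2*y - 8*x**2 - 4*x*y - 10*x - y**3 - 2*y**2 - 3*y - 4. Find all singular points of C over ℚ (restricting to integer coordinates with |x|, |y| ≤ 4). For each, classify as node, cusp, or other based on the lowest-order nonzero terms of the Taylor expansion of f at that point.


Singular points: {(-1, -1)}; classification: cusp.

Compute partial derivatives:
  f_x = -6*x**2 - 4*x*y - 16*x - 4*y - 10.
  f_y = -2*x**2 - 4*x - 3*y**2 - 4*y - 3.
Scan x_0 ∈ {−4, ..., 4}. For each x_0, f_y(x_0, y) is a polynomial in y; find its integer roots y ∈ {−4, ..., 4}, then test f_x and f at those candidates.
  x = -4: f_y(-4, y) = -3*y**2 - 4*y - 19; no integer root y with |y| ≤ 4.
  x = -3: f_y(-3, y) = -3*y**2 - 4*y - 9; no integer root y with |y| ≤ 4.
  x = -2: f_y(-2, y) = -3*y**2 - 4*y - 3; no integer root y with |y| ≤ 4.
  x = -1: f_y(-1, y) = -3*y**2 - 4*y - 1; vanishes at y ∈ {-1}. (-1, -1): f_x = 0, f = 0 — SINGULAR.
  x = 0: f_y(0, y) = -3*y**2 - 4*y - 3; no integer root y with |y| ≤ 4.
  x = 1: f_y(1, y) = -3*y**2 - 4*y - 9; no integer root y with |y| ≤ 4.
  x = 2: f_y(2, y) = -3*y**2 - 4*y - 19; no integer root y with |y| ≤ 4.
  x = 3: f_y(3, y) = -3*y**2 - 4*y - 33; no integer root y with |y| ≤ 4.
  x = 4: f_y(4, y) = -3*y**2 - 4*y - 51; no integer root y with |y| ≤ 4.
Only singular point on the grid: (-1, -1).
Classify: substitute x = -1 + u, y = -1 + v and expand: f = -2*u**3 - 2*u**2*v - v**3 + v**2.
No constant or linear terms (consistent with a singular point). Quadratic part: v**2. Cubic part: -2*u**3 - 2*u**2*v - v**3.
The quadratic part v**2 is a perfect square, so there is a single (double) tangent line v = 0, i.e. y = -1. Restricting the cubic part to that line (v = 0) leaves -2*u**3 ≠ 0, so f is not divisible by v and the branch is v² ≈ 2*u**3 to lowest order — this is a cusp.
Classification: cusp.


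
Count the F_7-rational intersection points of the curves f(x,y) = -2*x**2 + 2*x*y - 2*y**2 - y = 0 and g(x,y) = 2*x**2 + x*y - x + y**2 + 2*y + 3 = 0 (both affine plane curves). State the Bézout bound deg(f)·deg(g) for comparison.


Common zeros: {(2, 1), (3, 3)}; count = 2; Bézout bound = 4.

deg(f) = 2, deg(g) = 2, so Bézout bound = 4.
Scan x ∈ F_7. For each x, list the y ∈ F_7 with f(x, y) ≡ 0 and those with g(x, y) ≡ 0 (mod 7); the common zeros in that column are the intersection.
  x = 0: f ≡ 0 at y ∈ {0, 3}; g ≡ 0 at y ∈ ∅; common: ∅.
  x = 1: f ≡ 0 at y ∈ ∅; g ≡ 0 at y ∈ {2}; common: ∅.
  x = 2: f ≡ 0 at y ∈ {1, 4}; g ≡ 0 at y ∈ {1, 2}; common: {1}.
  x = 3: f ≡ 0 at y ∈ {3}; g ≡ 0 at y ∈ {3, 6}; common: {3}.
  x = 4: f ≡ 0 at y ∈ ∅; g ≡ 0 at y ∈ ∅; common: ∅.
  x = 5: f ≡ 0 at y ∈ ∅; g ≡ 0 at y ∈ {1, 6}; common: ∅.
  x = 6: f ≡ 0 at y ∈ {1}; g ≡ 0 at y ∈ ∅; common: ∅.
Collecting: common zeros = {(2, 1), (3, 3)}, so the count is 2.
Comparison with the Bézout bound: 2 ≤ 4 = deg(f)·deg(g), as expected for curves with no common component (the affine F_7-count falls short of the bound because intersections may lie at infinity, over extension fields, or carry multiplicity).


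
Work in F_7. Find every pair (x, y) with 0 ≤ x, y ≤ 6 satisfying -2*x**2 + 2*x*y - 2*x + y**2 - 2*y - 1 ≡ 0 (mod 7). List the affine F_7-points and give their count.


Affine F_7-points: {(0, 4), (0, 5), (2, 6), (3, 4), (3, 6), (4, 3), (4, 5), (5, 3)}; count = 8.

For each of the 49 pairs (x, y) ∈ F_7², evaluate f(x, y) mod 7. Record the zeros.
  x = 0: [0↦6, 1↦5, 2↦6, 3↦2, 4↦0, 5↦0, 6↦2]  zeros at y ∈ {4, 5}
  x = 1: [0↦2, 1↦3, 2↦6, 3↦4, 4↦4, 5↦6, 6↦3]  zeros at y ∈ ∅
  x = 2: [0↦1, 1↦4, 2↦2, 3↦2, 4↦4, 5↦1, 6↦0]  zeros at y ∈ {6}
  x = 3: [0↦3, 1↦1, 2↦1, 3↦3, 4↦0, 5↦6, 6↦0]  zeros at y ∈ {4, 6}
  x = 4: [0↦1, 1↦1, 2↦3, 3↦0, 4↦6, 5↦0, 6↦3]  zeros at y ∈ {3, 5}
  x = 5: [0↦2, 1↦4, 2↦1, 3↦0, 4↦1, 5↦4, 6↦2]  zeros at y ∈ {3}
  x = 6: [0↦6, 1↦3, 2↦2, 3↦3, 4↦6, 5↦4, 6↦4]  zeros at y ∈ ∅
Collecting zeros: affine points = {(0, 4), (0, 5), (2, 6), (3, 4), (3, 6), (4, 3), (4, 5), (5, 3)}.
Total count |C(F_7)_aff| = 8.


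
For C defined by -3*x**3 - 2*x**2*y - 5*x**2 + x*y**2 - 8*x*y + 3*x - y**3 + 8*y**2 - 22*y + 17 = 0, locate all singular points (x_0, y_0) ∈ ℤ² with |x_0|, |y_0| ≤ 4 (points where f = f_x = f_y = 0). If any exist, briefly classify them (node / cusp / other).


Singular points: {(-1, 2)}; classification: cusp.

Compute partial derivatives:
  f_x = -9*x**2 - 4*x*y - 10*x + y**2 - 8*y + 3.
  f_y = -2*x**2 + 2*x*y - 8*x - 3*y**2 + 16*y - 22.
Scan x_0 ∈ {−4, ..., 4}. For each x_0, f_y(x_0, y) is a polynomial in y; find its integer roots y ∈ {−4, ..., 4}, then test f_x and f at those candidates.
  x = -4: f_y(-4, y) = -3*y**2 + 8*y - 22; no integer root y with |y| ≤ 4.
  x = -3: f_y(-3, y) = -3*y**2 + 10*y - 16; no integer root y with |y| ≤ 4.
  x = -2: f_y(-2, y) = -3*y**2 + 12*y - 14; no integer root y with |y| ≤ 4.
  x = -1: f_y(-1, y) = -3*y**2 + 14*y - 16; vanishes at y ∈ {2}. (-1, 2): f_x = 0, f = 0 — SINGULAR.
  x = 0: f_y(0, y) = -3*y**2 + 16*y - 22; no integer root y with |y| ≤ 4.
  x = 1: f_y(1, y) = -3*y**2 + 18*y - 32; no integer root y with |y| ≤ 4.
  x = 2: f_y(2, y) = -3*y**2 + 20*y - 46; no integer root y with |y| ≤ 4.
  x = 3: f_y(3, y) = -3*y**2 + 22*y - 64; no integer root y with |y| ≤ 4.
  x = 4: f_y(4, y) = -3*y**2 + 24*y - 86; no integer root y with |y| ≤ 4.
Only singular point on the grid: (-1, 2).
Classify: substitute x = -1 + u, y = 2 + v and expand: f = -3*u**3 - 2*u**2*v + u*v**2 - v**3 + v**2.
No constant or linear terms (consistent with a singular point). Quadratic part: v**2. Cubic part: -3*u**3 - 2*u**2*v + u*v**2 - v**3.
The quadratic part v**2 is a perfect square, so there is a single (double) tangent line v = 0, i.e. y = 2. Restricting the cubic part to that line (v = 0) leaves -3*u**3 ≠ 0, so f is not divisible by v and the branch is v² ≈ 3*u**3 to lowest order — this is a cusp.
Classification: cusp.


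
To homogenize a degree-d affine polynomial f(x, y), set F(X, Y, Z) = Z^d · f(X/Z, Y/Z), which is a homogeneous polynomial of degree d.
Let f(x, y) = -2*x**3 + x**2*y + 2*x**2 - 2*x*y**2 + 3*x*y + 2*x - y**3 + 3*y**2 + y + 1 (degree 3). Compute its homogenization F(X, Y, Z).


F(X, Y, Z) = -2*X**3 + X**2*Y + 2*X**2*Z - 2*X*Y**2 + 3*X*Y*Z + 2*X*Z**2 - Y**3 + 3*Y**2*Z + Y*Z**2 + Z**3

deg(f) = 3.
Substitute x = X/Z, y = Y/Z into f, then multiply by Z^3.
  monomial -2·x^3·y^0 ↦ -2·X^3·Y^0·Z^0.
  monomial 1·x^2·y^1 ↦ 1·X^2·Y^1·Z^0.
  monomial 2·x^2·y^0 ↦ 2·X^2·Y^0·Z^1.
  monomial -2·x^1·y^2 ↦ -2·X^1·Y^2·Z^0.
  monomial 3·x^1·y^1 ↦ 3·X^1·Y^1·Z^1.
  monomial 2·x^1·y^0 ↦ 2·X^1·Y^0·Z^2.
  monomial -1·x^0·y^3 ↦ -1·X^0·Y^3·Z^0.
  monomial 3·x^0·y^2 ↦ 3·X^0·Y^2·Z^1.
  monomial 1·x^0·y^1 ↦ 1·X^0·Y^1·Z^2.
  monomial 1·x^0·y^0 ↦ 1·X^0·Y^0·Z^3.
Collecting: F(X, Y, Z) = -2*X**3 + X**2*Y + 2*X**2*Z - 2*X*Y**2 + 3*X*Y*Z + 2*X*Z**2 - Y**3 + 3*Y**2*Z + Y*Z**2 + Z**3.


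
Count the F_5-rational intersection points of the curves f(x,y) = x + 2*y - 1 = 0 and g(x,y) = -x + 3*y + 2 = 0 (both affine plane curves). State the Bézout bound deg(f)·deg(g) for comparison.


Common zeros: ∅; count = 0; Bézout bound = 1.

deg(f) = 1, deg(g) = 1, so Bézout bound = 1.
Scan x ∈ F_5. For each x, list the y ∈ F_5 with f(x, y) ≡ 0 and those with g(x, y) ≡ 0 (mod 5); the common zeros in that column are the intersection.
  x = 0: f ≡ 0 at y ∈ {3}; g ≡ 0 at y ∈ {1}; common: ∅.
  x = 1: f ≡ 0 at y ∈ {0}; g ≡ 0 at y ∈ {3}; common: ∅.
  x = 2: f ≡ 0 at y ∈ {2}; g ≡ 0 at y ∈ {0}; common: ∅.
  x = 3: f ≡ 0 at y ∈ {4}; g ≡ 0 at y ∈ {2}; common: ∅.
  x = 4: f ≡ 0 at y ∈ {1}; g ≡ 0 at y ∈ {4}; common: ∅.
Collecting: common zeros = ∅, so the count is 0.
Comparison with the Bézout bound: 0 ≤ 1 = deg(f)·deg(g), as expected for curves with no common component (the affine F_5-count falls short of the bound because intersections may lie at infinity, over extension fields, or carry multiplicity).


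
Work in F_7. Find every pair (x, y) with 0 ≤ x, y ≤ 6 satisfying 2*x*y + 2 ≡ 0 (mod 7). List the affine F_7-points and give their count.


Affine F_7-points: {(1, 6), (2, 3), (3, 2), (4, 5), (5, 4), (6, 1)}; count = 6.

For each of the 49 pairs (x, y) ∈ F_7², evaluate f(x, y) mod 7. Record the zeros.
  x = 0: [0↦2, 1↦2, 2↦2, 3↦2, 4↦2, 5↦2, 6↦2]  zeros at y ∈ ∅
  x = 1: [0↦2, 1↦4, 2↦6, 3↦1, 4↦3, 5↦5, 6↦0]  zeros at y ∈ {6}
  x = 2: [0↦2, 1↦6, 2↦3, 3↦0, 4↦4, 5↦1, 6↦5]  zeros at y ∈ {3}
  x = 3: [0↦2, 1↦1, 2↦0, 3↦6, 4↦5, 5↦4, 6↦3]  zeros at y ∈ {2}
  x = 4: [0↦2, 1↦3, 2↦4, 3↦5, 4↦6, 5↦0, 6↦1]  zeros at y ∈ {5}
  x = 5: [0↦2, 1↦5, 2↦1, 3↦4, 4↦0, 5↦3, 6↦6]  zeros at y ∈ {4}
  x = 6: [0↦2, 1↦0, 2↦5, 3↦3, 4↦1, 5↦6, 6↦4]  zeros at y ∈ {1}
Collecting zeros: affine points = {(1, 6), (2, 3), (3, 2), (4, 5), (5, 4), (6, 1)}.
Total count |C(F_7)_aff| = 6.


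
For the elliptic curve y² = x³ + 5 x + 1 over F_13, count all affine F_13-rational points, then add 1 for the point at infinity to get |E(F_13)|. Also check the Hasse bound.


Affine points = {(0, 1), (0, 12), (3, 2), (3, 11), (6, 0), (11, 3), (11, 10)}; affine count = 7; |E(F_13)| = 8.

Discriminant check: Δ ∝ 4a³ + 27b² = 4·5³ + 27·1² = 4·125 + 27·1 ≡ 7 (mod 13). Nonzero ⇒ E is nonsingular.
For each x ∈ F_13, compute rhs = x³ + 5·x + 1 mod 13, then count y ∈ F_13 with y² ≡ rhs.
  x = 0: rhs = 1, matching y values: 1, 12 (2 points).
  x = 1: rhs = 7, matching y values: none (0 points).
  x = 2: rhs = 6, matching y values: none (0 points).
  x = 3: rhs = 4, matching y values: 2, 11 (2 points).
  x = 4: rhs = 7, matching y values: none (0 points).
  x = 5: rhs = 8, matching y values: none (0 points).
  x = 6: rhs = 0, matching y values: 0 (1 points).
  x = 7: rhs = 2, matching y values: none (0 points).
  x = 8: rhs = 7, matching y values: none (0 points).
  x = 9: rhs = 8, matching y values: none (0 points).
  x = 10: rhs = 11, matching y values: none (0 points).
  x = 11: rhs = 9, matching y values: 3, 10 (2 points).
  x = 12: rhs = 8, matching y values: none (0 points).
Total affine count: 7.
Full point count |E(F_13)| = 7 + 1 = 8.
Hasse bound: |8 − (13+1)| = |-6| = 6 ≤ 2√13 ≈ 7.2111 ✓.


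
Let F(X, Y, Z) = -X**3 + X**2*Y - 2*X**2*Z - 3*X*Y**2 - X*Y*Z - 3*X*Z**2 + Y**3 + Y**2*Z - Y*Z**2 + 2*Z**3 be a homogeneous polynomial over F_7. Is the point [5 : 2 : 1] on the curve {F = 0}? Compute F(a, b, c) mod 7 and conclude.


F(5,2,1) ≡ 5 (mod 7); P is NOT on the curve.

Evaluate F(5, 2, 1) term-by-term (mod 7).
  -X**3 ↦ -1·125·1·1 = -125
  X**2*Y ↦ 1·25·2·1 = 50
  -2*X**2*Z ↦ -2·25·1·1 = -50
  -3*X*Y**2 ↦ -3·5·4·1 = -60
  -X*Y*Z ↦ -1·5·2·1 = -10
  -3*X*Z**2 ↦ -3·5·1·1 = -15
  Y**3 ↦ 1·1·8·1 = 8
  Y**2*Z ↦ 1·1·4·1 = 4
  -Y*Z**2 ↦ -1·1·2·1 = -2
  2*Z**3 ↦ 2·1·1·1 = 2
Sum: F(5, 2, 1) = (-125) + (50) + (-50) + (-60) + (-10) + (-15) + (8) + (4) + (-2) + (2) = -198.
Reducing mod 7: -198 ≡ 5 (mod 7).
Since F(a, b, c) ≡ 5 ≠ 0 (mod 7), P does NOT lie on the curve.


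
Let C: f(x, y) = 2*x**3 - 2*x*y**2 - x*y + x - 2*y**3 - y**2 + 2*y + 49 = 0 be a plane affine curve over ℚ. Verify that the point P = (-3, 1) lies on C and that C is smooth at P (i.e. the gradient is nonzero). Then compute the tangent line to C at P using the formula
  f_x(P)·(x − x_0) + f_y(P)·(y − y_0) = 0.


Tangent line at P: 52*x + 9*y + 147 = 0.

Step 1: f(-3, 1) = 0, so P lies on C.
Step 2: partial derivatives
  f_x(x, y) = 6*x**2 - 2*y**2 - y + 1, f_y(x, y) = -4*x*y - x - 6*y**2 - 2*y + 2.
  f_x(P) = 52, f_y(P) = 9 (gradient nonzero, so P is smooth).
Step 3: tangent line at P: 52·(x − -3) + 9·(y − 1) = 0.
Expanding: 52*x + 9*y + 147 = 0.


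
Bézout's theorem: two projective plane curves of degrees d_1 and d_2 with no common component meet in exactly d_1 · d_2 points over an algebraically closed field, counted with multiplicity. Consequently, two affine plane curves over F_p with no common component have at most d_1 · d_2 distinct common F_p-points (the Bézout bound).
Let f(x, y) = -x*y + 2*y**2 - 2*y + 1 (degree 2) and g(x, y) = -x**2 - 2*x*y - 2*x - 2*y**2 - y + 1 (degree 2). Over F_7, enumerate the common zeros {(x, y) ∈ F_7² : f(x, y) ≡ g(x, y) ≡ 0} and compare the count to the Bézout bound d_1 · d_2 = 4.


Common zeros: {(1, 1)}; count = 1; Bézout bound = 4.

deg(f) = 2, deg(g) = 2, so Bézout bound = 4.
Scan x ∈ F_7. For each x, list the y ∈ F_7 with f(x, y) ≡ 0 and those with g(x, y) ≡ 0 (mod 7); the common zeros in that column are the intersection.
  x = 0: f ≡ 0 at y ∈ ∅; g ≡ 0 at y ∈ {4, 6}; common: ∅.
  x = 1: f ≡ 0 at y ∈ {1, 4}; g ≡ 0 at y ∈ {1}; common: {1}.
  x = 2: f ≡ 0 at y ∈ {3, 6}; g ≡ 0 at y ∈ {0, 1}; common: ∅.
  x = 3: f ≡ 0 at y ∈ ∅; g ≡ 0 at y ∈ {0}; common: ∅.
  x = 4: f ≡ 0 at y ∈ {5}; g ≡ 0 at y ∈ {2, 4}; common: ∅.
  x = 5: f ≡ 0 at y ∈ ∅; g ≡ 0 at y ∈ ∅; common: ∅.
  x = 6: f ≡ 0 at y ∈ {2}; g ≡ 0 at y ∈ ∅; common: ∅.
Collecting: common zeros = {(1, 1)}, so the count is 1.
Comparison with the Bézout bound: 1 ≤ 4 = deg(f)·deg(g), as expected for curves with no common component (the affine F_7-count falls short of the bound because intersections may lie at infinity, over extension fields, or carry multiplicity).


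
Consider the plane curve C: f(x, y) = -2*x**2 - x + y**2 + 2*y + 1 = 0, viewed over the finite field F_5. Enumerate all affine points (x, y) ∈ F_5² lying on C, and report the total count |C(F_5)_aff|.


Affine F_5-points: {(0, 4), (2, 4), (3, 0), (3, 3), (4, 0), (4, 3)}; count = 6.

For each of the 25 pairs (x, y) ∈ F_5², evaluate f(x, y) mod 5. Record the zeros.
  x = 0: [0↦1, 1↦4, 2↦4, 3↦1, 4↦0]  zeros at y ∈ {4}
  x = 1: [0↦3, 1↦1, 2↦1, 3↦3, 4↦2]  zeros at y ∈ ∅
  x = 2: [0↦1, 1↦4, 2↦4, 3↦1, 4↦0]  zeros at y ∈ {4}
  x = 3: [0↦0, 1↦3, 2↦3, 3↦0, 4↦4]  zeros at y ∈ {0, 3}
  x = 4: [0↦0, 1↦3, 2↦3, 3↦0, 4↦4]  zeros at y ∈ {0, 3}
Collecting zeros: affine points = {(0, 4), (2, 4), (3, 0), (3, 3), (4, 0), (4, 3)}.
Total count |C(F_5)_aff| = 6.


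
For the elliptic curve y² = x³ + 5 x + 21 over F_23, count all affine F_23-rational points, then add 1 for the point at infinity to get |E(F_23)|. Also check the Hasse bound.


Affine points = {(1, 2), (1, 21), (2, 4), (2, 19), (4, 6), (4, 17), (7, 10), (7, 13), (9, 6), (9, 17), (10, 6), (10, 17), (11, 2), (11, 21), (13, 11), (13, 12), (14, 11), (14, 12), (18, 3), (18, 20), (19, 11), (19, 12), (20, 5), (20, 18), (21, 7), (21, 16)}; affine count = 26; |E(F_23)| = 27.

Discriminant check: Δ ∝ 4a³ + 27b² = 4·5³ + 27·21² = 4·125 + 27·441 ≡ 10 (mod 23). Nonzero ⇒ E is nonsingular.
For each x ∈ F_23, compute rhs = x³ + 5·x + 21 mod 23, then count y ∈ F_23 with y² ≡ rhs.
  x = 0: rhs = 21, matching y values: none (0 points).
  x = 1: rhs = 4, matching y values: 2, 21 (2 points).
  x = 2: rhs = 16, matching y values: 4, 19 (2 points).
  x = 3: rhs = 17, matching y values: none (0 points).
  x = 4: rhs = 13, matching y values: 6, 17 (2 points).
  x = 5: rhs = 10, matching y values: none (0 points).
  x = 6: rhs = 14, matching y values: none (0 points).
  x = 7: rhs = 8, matching y values: 10, 13 (2 points).
  x = 8: rhs = 21, matching y values: none (0 points).
  x = 9: rhs = 13, matching y values: 6, 17 (2 points).
  x = 10: rhs = 13, matching y values: 6, 17 (2 points).
  x = 11: rhs = 4, matching y values: 2, 21 (2 points).
  x = 12: rhs = 15, matching y values: none (0 points).
  x = 13: rhs = 6, matching y values: 11, 12 (2 points).
  x = 14: rhs = 6, matching y values: 11, 12 (2 points).
  x = 15: rhs = 21, matching y values: none (0 points).
  x = 16: rhs = 11, matching y values: none (0 points).
  x = 17: rhs = 5, matching y values: none (0 points).
  x = 18: rhs = 9, matching y values: 3, 20 (2 points).
  x = 19: rhs = 6, matching y values: 11, 12 (2 points).
  x = 20: rhs = 2, matching y values: 5, 18 (2 points).
  x = 21: rhs = 3, matching y values: 7, 16 (2 points).
  x = 22: rhs = 15, matching y values: none (0 points).
Total affine count: 26.
Full point count |E(F_23)| = 26 + 1 = 27.
Hasse bound: |27 − (23+1)| = |3| = 3 ≤ 2√23 ≈ 9.5917 ✓.


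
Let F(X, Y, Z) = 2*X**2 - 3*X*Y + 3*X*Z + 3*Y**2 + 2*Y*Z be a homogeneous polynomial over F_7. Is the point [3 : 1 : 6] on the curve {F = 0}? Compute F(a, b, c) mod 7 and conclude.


F(3,1,6) ≡ 1 (mod 7); P is NOT on the curve.

Evaluate F(3, 1, 6) term-by-term (mod 7).
  2*X**2 ↦ 2·9·1·1 = 18
  -3*X*Y ↦ -3·3·1·1 = -9
  3*X*Z ↦ 3·3·1·6 = 54
  3*Y**2 ↦ 3·1·1·1 = 3
  2*Y*Z ↦ 2·1·1·6 = 12
Sum: F(3, 1, 6) = (18) + (-9) + (54) + (3) + (12) = 78.
Reducing mod 7: 78 ≡ 1 (mod 7).
Since F(a, b, c) ≡ 1 ≠ 0 (mod 7), P does NOT lie on the curve.


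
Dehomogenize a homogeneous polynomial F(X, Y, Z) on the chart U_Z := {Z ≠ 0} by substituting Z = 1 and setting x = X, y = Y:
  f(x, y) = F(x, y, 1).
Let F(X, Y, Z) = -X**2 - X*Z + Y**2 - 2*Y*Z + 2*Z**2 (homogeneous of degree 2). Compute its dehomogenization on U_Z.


f(x, y) = -x**2 - x + y**2 - 2*y + 2

On U_Z we set Z = 1. Each monomial c·X^i·Y^j·Z^k in F becomes c·x^i·y^j·1^k = c·x^i·y^j.
Substituting Z = 1: F(X, Y, 1) = -x**2 - x + y**2 - 2*y + 2.
Note: deg(f) ≤ deg(F) = 2; strict inequality happens when F is divisible by Z (lost terms).


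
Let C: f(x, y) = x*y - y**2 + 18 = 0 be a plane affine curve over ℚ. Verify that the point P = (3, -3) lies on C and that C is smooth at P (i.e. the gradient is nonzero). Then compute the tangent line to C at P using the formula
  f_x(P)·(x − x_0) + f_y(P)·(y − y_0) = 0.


Tangent line at P: -3*x + 9*y + 36 = 0.

Step 1: f(3, -3) = 0, so P lies on C.
Step 2: partial derivatives
  f_x(x, y) = y, f_y(x, y) = x - 2*y.
  f_x(P) = -3, f_y(P) = 9 (gradient nonzero, so P is smooth).
Step 3: tangent line at P: -3·(x − 3) + 9·(y − -3) = 0.
Expanding: -3*x + 9*y + 36 = 0.


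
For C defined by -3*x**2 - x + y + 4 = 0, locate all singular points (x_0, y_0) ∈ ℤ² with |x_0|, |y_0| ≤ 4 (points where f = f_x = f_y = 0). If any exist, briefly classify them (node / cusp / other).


No singular points in the scanned grid; C is smooth there.

Compute partial derivatives:
  f_x = -6*x - 1.
  f_y = 1.
f_y = 1 is a nonzero constant, so f_y never vanishes: no point (x, y) can satisfy f = f_x = f_y = 0. In particular no (x, y) ∈ {−4, ..., 4}² is singular; the curve is smooth.


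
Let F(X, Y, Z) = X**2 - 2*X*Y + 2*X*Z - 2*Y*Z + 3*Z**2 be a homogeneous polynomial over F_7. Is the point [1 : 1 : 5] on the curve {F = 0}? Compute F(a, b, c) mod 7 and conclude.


F(1,1,5) ≡ 4 (mod 7); P is NOT on the curve.

Evaluate F(1, 1, 5) term-by-term (mod 7).
  X**2 ↦ 1·1·1·1 = 1
  -2*X*Y ↦ -2·1·1·1 = -2
  2*X*Z ↦ 2·1·1·5 = 10
  -2*Y*Z ↦ -2·1·1·5 = -10
  3*Z**2 ↦ 3·1·1·25 = 75
Sum: F(1, 1, 5) = (1) + (-2) + (10) + (-10) + (75) = 74.
Reducing mod 7: 74 ≡ 4 (mod 7).
Since F(a, b, c) ≡ 4 ≠ 0 (mod 7), P does NOT lie on the curve.


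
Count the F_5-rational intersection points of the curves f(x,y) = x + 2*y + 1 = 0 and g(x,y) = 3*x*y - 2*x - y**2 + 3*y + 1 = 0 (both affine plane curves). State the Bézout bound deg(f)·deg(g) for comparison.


Common zeros: {(2, 1)}; count = 1; Bézout bound = 2.

deg(f) = 1, deg(g) = 2, so Bézout bound = 2.
Scan x ∈ F_5. For each x, list the y ∈ F_5 with f(x, y) ≡ 0 and those with g(x, y) ≡ 0 (mod 5); the common zeros in that column are the intersection.
  x = 0: f ≡ 0 at y ∈ {2}; g ≡ 0 at y ∈ ∅; common: ∅.
  x = 1: f ≡ 0 at y ∈ {4}; g ≡ 0 at y ∈ ∅; common: ∅.
  x = 2: f ≡ 0 at y ∈ {1}; g ≡ 0 at y ∈ {1, 3}; common: {1}.
  x = 3: f ≡ 0 at y ∈ {3}; g ≡ 0 at y ∈ {0, 2}; common: ∅.
  x = 4: f ≡ 0 at y ∈ {0}; g ≡ 0 at y ∈ ∅; common: ∅.
Collecting: common zeros = {(2, 1)}, so the count is 1.
Comparison with the Bézout bound: 1 ≤ 2 = deg(f)·deg(g), as expected for curves with no common component (the affine F_5-count falls short of the bound because intersections may lie at infinity, over extension fields, or carry multiplicity).


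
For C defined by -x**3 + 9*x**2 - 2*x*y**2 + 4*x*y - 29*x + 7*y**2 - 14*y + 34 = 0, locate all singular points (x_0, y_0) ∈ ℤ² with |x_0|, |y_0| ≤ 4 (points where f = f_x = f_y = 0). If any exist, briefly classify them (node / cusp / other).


Singular points: {(3, 1)}; classification: cusp.

Compute partial derivatives:
  f_x = -3*x**2 + 18*x - 2*y**2 + 4*y - 29.
  f_y = -4*x*y + 4*x + 14*y - 14.
Scan x_0 ∈ {−4, ..., 4}. For each x_0, f_y(x_0, y) is a polynomial in y; find its integer roots y ∈ {−4, ..., 4}, then test f_x and f at those candidates.
  x = -4: f_y(-4, y) = 30*y - 30; vanishes at y ∈ {1}. (-4, 1): f_x = -147 ≠ 0.
  x = -3: f_y(-3, y) = 26*y - 26; vanishes at y ∈ {1}. (-3, 1): f_x = -108 ≠ 0.
  x = -2: f_y(-2, y) = 22*y - 22; vanishes at y ∈ {1}. (-2, 1): f_x = -75 ≠ 0.
  x = -1: f_y(-1, y) = 18*y - 18; vanishes at y ∈ {1}. (-1, 1): f_x = -48 ≠ 0.
  x = 0: f_y(0, y) = 14*y - 14; vanishes at y ∈ {1}. (0, 1): f_x = -27 ≠ 0.
  x = 1: f_y(1, y) = 10*y - 10; vanishes at y ∈ {1}. (1, 1): f_x = -12 ≠ 0.
  x = 2: f_y(2, y) = 6*y - 6; vanishes at y ∈ {1}. (2, 1): f_x = -3 ≠ 0.
  x = 3: f_y(3, y) = 2*y - 2; vanishes at y ∈ {1}. (3, 1): f_x = 0, f = 0 — SINGULAR.
  x = 4: f_y(4, y) = 2 - 2*y; vanishes at y ∈ {1}. (4, 1): f_x = -3 ≠ 0.
Only singular point on the grid: (3, 1).
Classify: substitute x = 3 + u, y = 1 + v and expand: f = -u**3 - 2*u*v**2 + v**2.
No constant or linear terms (consistent with a singular point). Quadratic part: v**2. Cubic part: -u**3 - 2*u*v**2.
The quadratic part v**2 is a perfect square, so there is a single (double) tangent line v = 0, i.e. y = 1. Restricting the cubic part to that line (v = 0) leaves -u**3 ≠ 0, so f is not divisible by v and the branch is v² ≈ u**3 to lowest order — this is a cusp.
Classification: cusp.


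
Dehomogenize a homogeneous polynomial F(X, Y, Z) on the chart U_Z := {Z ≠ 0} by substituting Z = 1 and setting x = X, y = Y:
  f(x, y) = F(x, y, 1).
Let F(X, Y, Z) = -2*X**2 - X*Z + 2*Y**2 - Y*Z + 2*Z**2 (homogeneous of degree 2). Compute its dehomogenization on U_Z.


f(x, y) = -2*x**2 - x + 2*y**2 - y + 2

On U_Z we set Z = 1. Each monomial c·X^i·Y^j·Z^k in F becomes c·x^i·y^j·1^k = c·x^i·y^j.
Substituting Z = 1: F(X, Y, 1) = -2*x**2 - x + 2*y**2 - y + 2.
Note: deg(f) ≤ deg(F) = 2; strict inequality happens when F is divisible by Z (lost terms).


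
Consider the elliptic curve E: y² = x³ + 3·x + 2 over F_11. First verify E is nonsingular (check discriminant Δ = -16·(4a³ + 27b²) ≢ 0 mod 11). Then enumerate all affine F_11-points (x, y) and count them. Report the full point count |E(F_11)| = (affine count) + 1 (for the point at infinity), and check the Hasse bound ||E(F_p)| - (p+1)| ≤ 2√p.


Affine points = {(2, 4), (2, 7), (3, 4), (3, 7), (4, 1), (4, 10), (6, 4), (6, 7), (7, 5), (7, 6), (10, 3), (10, 8)}; affine count = 12; |E(F_11)| = 13.

Discriminant check: Δ ∝ 4a³ + 27b² = 4·3³ + 27·2² = 4·27 + 27·4 ≡ 7 (mod 11). Nonzero ⇒ E is nonsingular.
For each x ∈ F_11, compute rhs = x³ + 3·x + 2 mod 11, then count y ∈ F_11 with y² ≡ rhs.
  x = 0: rhs = 2, matching y values: none (0 points).
  x = 1: rhs = 6, matching y values: none (0 points).
  x = 2: rhs = 5, matching y values: 4, 7 (2 points).
  x = 3: rhs = 5, matching y values: 4, 7 (2 points).
  x = 4: rhs = 1, matching y values: 1, 10 (2 points).
  x = 5: rhs = 10, matching y values: none (0 points).
  x = 6: rhs = 5, matching y values: 4, 7 (2 points).
  x = 7: rhs = 3, matching y values: 5, 6 (2 points).
  x = 8: rhs = 10, matching y values: none (0 points).
  x = 9: rhs = 10, matching y values: none (0 points).
  x = 10: rhs = 9, matching y values: 3, 8 (2 points).
Total affine count: 12.
Full point count |E(F_11)| = 12 + 1 = 13.
Hasse bound: |13 − (11+1)| = |1| = 1 ≤ 2√11 ≈ 6.6332 ✓.


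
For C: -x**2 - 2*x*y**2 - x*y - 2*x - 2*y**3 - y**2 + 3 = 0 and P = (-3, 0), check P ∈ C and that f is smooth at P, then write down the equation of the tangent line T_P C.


Tangent line at P: 4*x + 3*y + 12 = 0.

Step 1: f(-3, 0) = 0, so P lies on C.
Step 2: partial derivatives
  f_x(x, y) = -2*x - 2*y**2 - y - 2, f_y(x, y) = -4*x*y - x - 6*y**2 - 2*y.
  f_x(P) = 4, f_y(P) = 3 (gradient nonzero, so P is smooth).
Step 3: tangent line at P: 4·(x − -3) + 3·(y − 0) = 0.
Expanding: 4*x + 3*y + 12 = 0.


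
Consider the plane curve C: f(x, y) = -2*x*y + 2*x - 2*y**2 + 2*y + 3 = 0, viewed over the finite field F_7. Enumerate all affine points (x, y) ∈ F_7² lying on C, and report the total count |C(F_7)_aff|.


Affine F_7-points: {(0, 4), (2, 0), (2, 6), (3, 2), (3, 3), (5, 5)}; count = 6.

For each of the 49 pairs (x, y) ∈ F_7², evaluate f(x, y) mod 7. Record the zeros.
  x = 0: [0↦3, 1↦3, 2↦6, 3↦5, 4↦0, 5↦5, 6↦6]  zeros at y ∈ {4}
  x = 1: [0↦5, 1↦3, 2↦4, 3↦1, 4↦1, 5↦4, 6↦3]  zeros at y ∈ ∅
  x = 2: [0↦0, 1↦3, 2↦2, 3↦4, 4↦2, 5↦3, 6↦0]  zeros at y ∈ {0, 6}
  x = 3: [0↦2, 1↦3, 2↦0, 3↦0, 4↦3, 5↦2, 6↦4]  zeros at y ∈ {2, 3}
  x = 4: [0↦4, 1↦3, 2↦5, 3↦3, 4↦4, 5↦1, 6↦1]  zeros at y ∈ ∅
  x = 5: [0↦6, 1↦3, 2↦3, 3↦6, 4↦5, 5↦0, 6↦5]  zeros at y ∈ {5}
  x = 6: [0↦1, 1↦3, 2↦1, 3↦2, 4↦6, 5↦6, 6↦2]  zeros at y ∈ ∅
Collecting zeros: affine points = {(0, 4), (2, 0), (2, 6), (3, 2), (3, 3), (5, 5)}.
Total count |C(F_7)_aff| = 6.


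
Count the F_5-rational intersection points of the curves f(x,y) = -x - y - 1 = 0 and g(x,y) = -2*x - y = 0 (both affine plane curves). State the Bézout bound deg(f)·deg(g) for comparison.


Common zeros: {(1, 3)}; count = 1; Bézout bound = 1.

deg(f) = 1, deg(g) = 1, so Bézout bound = 1.
Scan x ∈ F_5. For each x, list the y ∈ F_5 with f(x, y) ≡ 0 and those with g(x, y) ≡ 0 (mod 5); the common zeros in that column are the intersection.
  x = 0: f ≡ 0 at y ∈ {4}; g ≡ 0 at y ∈ {0}; common: ∅.
  x = 1: f ≡ 0 at y ∈ {3}; g ≡ 0 at y ∈ {3}; common: {3}.
  x = 2: f ≡ 0 at y ∈ {2}; g ≡ 0 at y ∈ {1}; common: ∅.
  x = 3: f ≡ 0 at y ∈ {1}; g ≡ 0 at y ∈ {4}; common: ∅.
  x = 4: f ≡ 0 at y ∈ {0}; g ≡ 0 at y ∈ {2}; common: ∅.
Collecting: common zeros = {(1, 3)}, so the count is 1.
Comparison with the Bézout bound: 1 ≤ 1 = deg(f)·deg(g), as expected for curves with no common component (the bound is attained).


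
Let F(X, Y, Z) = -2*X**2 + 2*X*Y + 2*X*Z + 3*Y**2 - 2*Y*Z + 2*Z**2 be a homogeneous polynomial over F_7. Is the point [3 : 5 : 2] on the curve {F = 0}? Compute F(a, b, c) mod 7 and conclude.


F(3,5,2) ≡ 3 (mod 7); P is NOT on the curve.

Evaluate F(3, 5, 2) term-by-term (mod 7).
  -2*X**2 ↦ -2·9·1·1 = -18
  2*X*Y ↦ 2·3·5·1 = 30
  2*X*Z ↦ 2·3·1·2 = 12
  3*Y**2 ↦ 3·1·25·1 = 75
  -2*Y*Z ↦ -2·1·5·2 = -20
  2*Z**2 ↦ 2·1·1·4 = 8
Sum: F(3, 5, 2) = (-18) + (30) + (12) + (75) + (-20) + (8) = 87.
Reducing mod 7: 87 ≡ 3 (mod 7).
Since F(a, b, c) ≡ 3 ≠ 0 (mod 7), P does NOT lie on the curve.


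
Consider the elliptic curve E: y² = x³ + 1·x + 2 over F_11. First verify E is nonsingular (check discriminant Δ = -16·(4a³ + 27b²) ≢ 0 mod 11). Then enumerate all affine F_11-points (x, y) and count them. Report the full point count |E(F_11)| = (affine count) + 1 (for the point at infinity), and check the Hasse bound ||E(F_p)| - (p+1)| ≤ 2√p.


Affine points = {(1, 2), (1, 9), (2, 1), (2, 10), (4, 2), (4, 9), (5, 0), (6, 2), (6, 9), (7, 0), (8, 4), (8, 7), (9, 5), (9, 6), (10, 0)}; affine count = 15; |E(F_11)| = 16.

Discriminant check: Δ ∝ 4a³ + 27b² = 4·1³ + 27·2² = 4·1 + 27·4 ≡ 2 (mod 11). Nonzero ⇒ E is nonsingular.
For each x ∈ F_11, compute rhs = x³ + 1·x + 2 mod 11, then count y ∈ F_11 with y² ≡ rhs.
  x = 0: rhs = 2, matching y values: none (0 points).
  x = 1: rhs = 4, matching y values: 2, 9 (2 points).
  x = 2: rhs = 1, matching y values: 1, 10 (2 points).
  x = 3: rhs = 10, matching y values: none (0 points).
  x = 4: rhs = 4, matching y values: 2, 9 (2 points).
  x = 5: rhs = 0, matching y values: 0 (1 points).
  x = 6: rhs = 4, matching y values: 2, 9 (2 points).
  x = 7: rhs = 0, matching y values: 0 (1 points).
  x = 8: rhs = 5, matching y values: 4, 7 (2 points).
  x = 9: rhs = 3, matching y values: 5, 6 (2 points).
  x = 10: rhs = 0, matching y values: 0 (1 points).
Total affine count: 15.
Full point count |E(F_11)| = 15 + 1 = 16.
Hasse bound: |16 − (11+1)| = |4| = 4 ≤ 2√11 ≈ 6.6332 ✓.


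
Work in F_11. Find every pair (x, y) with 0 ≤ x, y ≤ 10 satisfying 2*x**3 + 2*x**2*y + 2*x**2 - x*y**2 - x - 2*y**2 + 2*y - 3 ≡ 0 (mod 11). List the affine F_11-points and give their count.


Affine F_11-points: {(1, 0), (1, 5), (3, 0), (3, 4), (5, 3), (5, 6), (6, 0), (6, 1), (8, 3), (8, 10), (9, 2)}; count = 11.

For each of the 121 pairs (x, y) ∈ F_11², evaluate f(x, y) mod 11. Record the zeros.
  x = 0: [0↦8, 1↦8, 2↦4, 3↦7, 4↦6, 5↦1, 6↦3, 7↦1, 8↦6, 9↦7, 10↦4]  zeros at y ∈ ∅
  x = 1: [0↦0, 1↦1, 2↦7, 3↦7, 4↦1, 5↦0, 6↦4, 7↦2, 8↦5, 9↦2, 10↦4]  zeros at y ∈ {0, 5}
  x = 2: [0↦8, 1↦3, 2↦1, 3↦2, 4↦6, 5↦2, 6↦1, 7↦3, 8↦8, 9↦5, 10↦5]  zeros at y ∈ ∅
  x = 3: [0↦0, 1↦4, 2↦9, 3↦4, 4↦0, 5↦8, 6↦6, 7↦5, 8↦5, 9↦6, 10↦8]  zeros at y ∈ {0, 4}
  x = 4: [0↦10, 1↦5, 2↦10, 3↦3, 4↦6, 5↦8, 6↦9, 7↦9, 8↦8, 9↦6, 10↦3]  zeros at y ∈ ∅
  x = 5: [0↦6, 1↦7, 2↦5, 3↦0, 4↦3, 5↦3, 6↦0, 7↦5, 8↦7, 9↦6, 10↦2]  zeros at y ∈ {3, 6}
  x = 6: [0↦0, 1↦0, 2↦6, 3↦7, 4↦3, 5↦5, 6↦2, 7↦5, 8↦3, 9↦7, 10↦6]  zeros at y ∈ {0, 1}
  x = 7: [0↦4, 1↦7, 2↦3, 3↦3, 4↦7, 5↦4, 6↦5, 7↦10, 8↦8, 9↦10, 10↦5]  zeros at y ∈ ∅
  x = 8: [0↦8, 1↦7, 2↦8, 3↦0, 4↦5, 5↦1, 6↦10, 7↦10, 8↦1, 9↦5, 10↦0]  zeros at y ∈ {3, 10}
  x = 9: [0↦2, 1↦1, 2↦0, 3↦10, 4↦9, 5↦8, 6↦7, 7↦6, 8↦5, 9↦4, 10↦3]  zeros at y ∈ {2}
  x = 10: [0↦9, 1↦1, 2↦2, 3↦1, 4↦9, 5↦4, 6↦8, 7↦10, 8↦10, 9↦8, 10↦4]  zeros at y ∈ ∅
Collecting zeros: affine points = {(1, 0), (1, 5), (3, 0), (3, 4), (5, 3), (5, 6), (6, 0), (6, 1), (8, 3), (8, 10), (9, 2)}.
Total count |C(F_11)_aff| = 11.
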